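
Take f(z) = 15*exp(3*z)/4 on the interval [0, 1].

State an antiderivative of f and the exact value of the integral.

Antiderivative: F(z) = 5*exp(3*z)/4; value = -5/4 + 5*exp(3)/4

Recover f(z) by differentiating a candidate F(z); any mismatch rules it out.
F(z) = 5*exp(3*z)/4 is an antiderivative of f.
Check: d/dz[5*exp(3*z)/4] = 15*exp(3*z)/4 = f(z).
F(1) = 5*exp(3)/4; F(0) = 5/4.
Integral = F(1) - F(0) = -5/4 + 5*exp(3)/4.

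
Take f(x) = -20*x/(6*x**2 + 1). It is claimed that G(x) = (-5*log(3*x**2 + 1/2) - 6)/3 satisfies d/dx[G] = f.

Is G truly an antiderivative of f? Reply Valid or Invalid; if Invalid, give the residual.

d/dx[G] = -20*x/(6*x**2 + 1)
This equals f(x) exactly, so the claim holds.

Valid - the claim checks out under differentiation.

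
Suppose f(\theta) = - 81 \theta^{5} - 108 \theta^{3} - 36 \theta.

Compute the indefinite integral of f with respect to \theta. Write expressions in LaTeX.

F(\theta) = \frac{\left(- 3 \theta^{2} - 2\right)^{3}}{2} + C

f matches the chain-rule pattern g'(h)*h' with inner function h(\theta) = - 3 \theta^{2} - 2; substituting u = h(\theta) collapses the integral.
Check: d/d\theta[\frac{\left(- 3 \theta^{2} - 2\right)^{3}}{2}] = - 81 \theta^{5} - 108 \theta^{3} - 36 \theta = f(\theta).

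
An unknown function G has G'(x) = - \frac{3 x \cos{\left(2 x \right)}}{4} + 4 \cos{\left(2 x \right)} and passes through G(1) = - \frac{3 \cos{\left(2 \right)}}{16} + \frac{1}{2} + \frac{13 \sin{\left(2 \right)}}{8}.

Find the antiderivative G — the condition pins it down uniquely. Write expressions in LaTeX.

The integrand splits into summands that can be handled one at a time.
A general antiderivative is - \frac{3 x \sin{\left(2 x \right)}}{8} + 2 \sin{\left(2 x \right)} - \frac{3 \cos{\left(2 x \right)}}{16} + C.
The condition gives C = - \frac{3 \cos{\left(2 \right)}}{16} + \frac{1}{2} + \frac{13 \sin{\left(2 \right)}}{8} - (- \frac{3 \cos{\left(2 \right)}}{16} + \frac{13 \sin{\left(2 \right)}}{8}) = \frac{1}{2}.
So G(x) = \frac{- 6 x \sin{\left(2 x \right)} + 32 \sin{\left(2 x \right)} - 3 \cos{\left(2 x \right)} + 8}{16}.
Check: d/dx[\frac{- 6 x \sin{\left(2 x \right)} + 32 \sin{\left(2 x \right)} - 3 \cos{\left(2 x \right)} + 8}{16}] = - \frac{3 x \cos{\left(2 x \right)}}{4} + 4 \cos{\left(2 x \right)} = G'(x).

G(x) = \frac{- 6 x \sin{\left(2 x \right)} + 32 \sin{\left(2 x \right)} - 3 \cos{\left(2 x \right)} + 8}{16}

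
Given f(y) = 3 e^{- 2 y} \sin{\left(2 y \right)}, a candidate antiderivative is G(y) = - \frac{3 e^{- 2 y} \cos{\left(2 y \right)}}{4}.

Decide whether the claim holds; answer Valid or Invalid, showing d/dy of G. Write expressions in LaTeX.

Invalid: d/dy[G] - f = \frac{\left(- 3 \sin{\left(2 y \right)} + 3 \cos{\left(2 y \right)}\right) e^{- 2 y}}{2}, which is not 0.

d/dy[G] = \frac{\left(3 \sin{\left(2 y \right)} + 3 \cos{\left(2 y \right)}\right) e^{- 2 y}}{2}
d/dy[G] - f(y) = \frac{\left(- 3 \sin{\left(2 y \right)} + 3 \cos{\left(2 y \right)}\right) e^{- 2 y}}{2} != 0.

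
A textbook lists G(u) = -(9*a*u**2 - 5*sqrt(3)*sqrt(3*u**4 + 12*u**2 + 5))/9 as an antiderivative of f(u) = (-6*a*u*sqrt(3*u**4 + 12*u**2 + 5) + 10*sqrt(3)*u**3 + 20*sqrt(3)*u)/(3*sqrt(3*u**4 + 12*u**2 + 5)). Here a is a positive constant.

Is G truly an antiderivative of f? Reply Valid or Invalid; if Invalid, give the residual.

Valid. The derivative of G reproduces f.

d/du[G] = (-6*a*u*sqrt(3*u**4 + 12*u**2 + 5) + 10*sqrt(3)*u**3 + 20*sqrt(3)*u)/(3*sqrt(3*u**4 + 12*u**2 + 5))
This equals f(u) exactly, so the claim holds.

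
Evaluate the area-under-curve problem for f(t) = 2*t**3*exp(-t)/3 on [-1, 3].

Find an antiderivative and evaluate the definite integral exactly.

Antiderivative: F(t) = -2*t**3*exp(-t)/3 - 2*t**2*exp(-t) - 4*t*exp(-t) - 4*exp(-t); value = -52*exp(-3) + 4*exp(1)/3

Recognize the product-rule pattern: f = u'v + uv' with u = -2*t**3/3 - 2*t**2 - 4*t - 4, v = exp(-t), so integration by parts undoes it.
F(t) = -2*t**3*exp(-t)/3 - 2*t**2*exp(-t) - 4*t*exp(-t) - 4*exp(-t) is an antiderivative of f.
Check: d/dt[-2*t**3*exp(-t)/3 - 2*t**2*exp(-t) - 4*t*exp(-t) - 4*exp(-t)] = 2*t**3*exp(-t)/3 = f(t).
F(3) = -52*exp(-3); F(-1) = -4*exp(1)/3.
Integral = F(3) - F(-1) = -52*exp(-3) + 4*exp(1)/3.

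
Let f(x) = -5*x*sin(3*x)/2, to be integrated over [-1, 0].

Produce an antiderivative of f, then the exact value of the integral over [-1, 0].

Check any antiderivative F(x) by computing F'(x) and comparing it with f(x).
F(x) = 5*x*cos(3*x)/6 - 5*sin(3*x)/18 is an antiderivative of f.
Check: d/dx[5*x*cos(3*x)/6 - 5*sin(3*x)/18] = -5*x*sin(3*x)/2 = f(x).
F(0) = 0; F(-1) = 5*sin(3)/18 - 5*cos(3)/6.
Integral = F(0) - F(-1) = 5*cos(3)/6 - 5*sin(3)/18.

Antiderivative: F(x) = 5*x*cos(3*x)/6 - 5*sin(3*x)/18; value = 5*cos(3)/6 - 5*sin(3)/18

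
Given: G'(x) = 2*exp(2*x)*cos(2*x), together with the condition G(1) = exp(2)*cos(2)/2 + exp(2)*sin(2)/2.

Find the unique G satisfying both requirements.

G(x) = (sin(2*x) + cos(2*x))*exp(2*x)/2

Since d/dx undoes antidifferentiation here, G(x) must give back the stated G'(x).
A general antiderivative is exp(2*x)*sin(2*x)/2 + exp(2*x)*cos(2*x)/2 + C.
The condition gives C = exp(2)*cos(2)/2 + exp(2)*sin(2)/2 - (exp(2)*cos(2)/2 + exp(2)*sin(2)/2) = 0.
So G(x) = (sin(2*x) + cos(2*x))*exp(2*x)/2.
Check: d/dx[(sin(2*x) + cos(2*x))*exp(2*x)/2] = 2*exp(2*x)*cos(2*x) = G'(x).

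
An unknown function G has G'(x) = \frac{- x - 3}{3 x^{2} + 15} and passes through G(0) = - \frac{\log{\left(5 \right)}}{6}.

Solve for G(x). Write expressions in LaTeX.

G(x) = - \frac{\log{\left(x^{2} + 5 \right)}}{6} - \frac{\sqrt{5} \operatorname{atan}{\left(\frac{\sqrt{5} x}{5} \right)}}{5}

A first test for any G(x): its x-derivative must equal the given G'(x).
A general antiderivative is - \frac{\log{\left(x^{2} + 5 \right)}}{6} - \frac{\sqrt{5} \operatorname{atan}{\left(\frac{\sqrt{5} x}{5} \right)}}{5} + C.
The condition gives C = - \frac{\log{\left(5 \right)}}{6} - (- \frac{\log{\left(5 \right)}}{6}) = 0.
So G(x) = - \frac{\log{\left(x^{2} + 5 \right)}}{6} - \frac{\sqrt{5} \operatorname{atan}{\left(\frac{\sqrt{5} x}{5} \right)}}{5}.
Check: d/dx[- \frac{\log{\left(x^{2} + 5 \right)}}{6} - \frac{\sqrt{5} \operatorname{atan}{\left(\frac{\sqrt{5} x}{5} \right)}}{5}] = \frac{- x - 3}{3 x^{2} + 15} = G'(x).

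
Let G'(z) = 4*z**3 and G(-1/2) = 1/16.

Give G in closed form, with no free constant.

Any candidate G(z) must reproduce the stated G'(z) exactly.
A general antiderivative is z**4 + C.
The condition gives C = 1/16 - (1/16) = 0.
So G(z) = z**4.
Check: d/dz[z**4] = 4*z**3 = G'(z).

G(z) = z**4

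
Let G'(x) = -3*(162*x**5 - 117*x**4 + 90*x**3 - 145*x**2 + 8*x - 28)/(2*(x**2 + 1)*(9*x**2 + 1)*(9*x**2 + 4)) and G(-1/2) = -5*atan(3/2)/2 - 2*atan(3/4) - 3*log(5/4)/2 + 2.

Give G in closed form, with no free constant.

G(x) = (-3*log(x**2 + 1) + 4*atan(3*x/2) + 5*atan(3*x) + 4)/2

The proposed G(x) is checked by its d/dx: the result must match the given G'(x).
A general antiderivative is -3*log(x**2 + 1)/2 + 2*atan(3*x/2) + 5*atan(3*x)/2 + C.
The condition gives C = -5*atan(3/2)/2 - 2*atan(3/4) - 3*log(5/4)/2 + 2 - (-5*atan(3/2)/2 - 2*atan(3/4) - 3*log(5/4)/2) = 2.
So G(x) = (-3*log(x**2 + 1) + 4*atan(3*x/2) + 5*atan(3*x) + 4)/2.
Check: d/dx[(-3*log(x**2 + 1) + 4*atan(3*x/2) + 5*atan(3*x) + 4)/2] = (-486*x**5 + 351*x**4 - 270*x**3 + 435*x**2 - 24*x + 84)/(162*x**6 + 252*x**4 + 98*x**2 + 8), which equals G'(x).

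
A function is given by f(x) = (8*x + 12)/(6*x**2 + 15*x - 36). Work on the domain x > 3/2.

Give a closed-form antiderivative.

An antiderivative is F(x) = 8*log(x - 3/2)/11 + 20*log(x + 4)/33.

The denominator factors as 3*(x + 4)*(2*x - 3); partial fractions split f into directly integrable pieces: 16/(11*(2*x - 3)) + 20/(33*(x + 4)).
Check: d/dx[8*log(x - 3/2)/11 + 20*log(x + 4)/33] = (8*x + 12)/(6*x**2 + 15*x - 36) = f(x).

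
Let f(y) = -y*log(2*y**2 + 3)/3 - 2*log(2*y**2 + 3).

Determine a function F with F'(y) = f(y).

Integrate term by term and add the pieces.
Check: d/dy[(2*y**2 + 2*y*(-y - 12)*log(2*y**2 + 3) + 48*y - 3*log(y**2 + 3/2) - 24*sqrt(6)*atan(sqrt(6)*y/3))/12] = -y*log(2*y**2 + 3)/3 - 2*log(2*y**2 + 3) = f(y).

An antiderivative is F(y) = (2*y**2 + 2*y*(-y - 12)*log(2*y**2 + 3) + 48*y - 3*log(y**2 + 3/2) - 24*sqrt(6)*atan(sqrt(6)*y/3))/12.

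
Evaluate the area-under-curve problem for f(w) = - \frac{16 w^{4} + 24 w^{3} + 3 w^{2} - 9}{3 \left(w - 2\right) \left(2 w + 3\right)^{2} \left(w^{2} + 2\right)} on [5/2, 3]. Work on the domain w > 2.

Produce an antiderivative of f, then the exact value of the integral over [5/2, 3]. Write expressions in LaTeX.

Factor the denominator (3 \left(w - 2\right) \left(2 w + 3\right)^{2} \left(w^{2} + 2\right)) and decompose: f = - \frac{2375 w + 934}{5202 \left(w^{2} + 2\right)} - \frac{10350}{14161 \left(2 w + 3\right)} - \frac{6}{119 \left(2 w + 3\right)^{2}} - \frac{451}{882 \left(w - 2\right)}; each piece integrates to a log, atan, or power term.
F(w) = \frac{- 260678 \left(2 w + 3\right) \log{\left(w - 2 \right)} - 186300 \left(2 w + 3\right) \log{\left(w + \frac{3}{2} \right)} - 116375 \left(2 w + 3\right) \log{\left(w^{2} + 2 \right)} - 45766 \sqrt{2} \left(2 w + 3\right) \operatorname{atan}{\left(\frac{\sqrt{2} w}{2} \right)} + 12852}{509796 \left(2 w + 3\right)} is an antiderivative of f.
Check: d/dw[\frac{- 260678 \left(2 w + 3\right) \log{\left(w - 2 \right)} - 186300 \left(2 w + 3\right) \log{\left(w + \frac{3}{2} \right)} - 116375 \left(2 w + 3\right) \log{\left(w^{2} + 2 \right)} - 45766 \sqrt{2} \left(2 w + 3\right) \operatorname{atan}{\left(\frac{\sqrt{2} w}{2} \right)} + 12852}{509796 \left(2 w + 3\right)}] = \frac{- 16 w^{4} - 24 w^{3} - 3 w^{2} + 9}{12 w^{5} + 12 w^{4} - 21 w^{3} - 30 w^{2} - 90 w - 108}, which equals f(w).
F(3) = - \frac{5175 \log{\left(\frac{9}{2} \right)}}{14161} - \frac{2375 \log{\left(11 \right)}}{10404} - \frac{467 \sqrt{2} \operatorname{atan}{\left(\frac{3 \sqrt{2}}{2} \right)}}{5202} + \frac{1}{357}; F(5/2) = - \frac{5175 \log{\left(4 \right)}}{14161} - \frac{2375 \log{\left(\frac{33}{4} \right)}}{10404} - \frac{467 \sqrt{2} \operatorname{atan}{\left(\frac{5 \sqrt{2}}{4} \right)}}{5202} + \frac{3}{952} + \frac{451 \log{\left(2 \right)}}{882}.
Integral = F(3) - F(5/2) = - \frac{5175 \log{\left(\frac{9}{2} \right)}}{14161} - \frac{2375 \log{\left(11 \right)}}{10404} - \frac{451 \log{\left(2 \right)}}{882} - \frac{467 \sqrt{2} \operatorname{atan}{\left(\frac{3 \sqrt{2}}{2} \right)}}{5202} - \frac{1}{2856} + \frac{467 \sqrt{2} \operatorname{atan}{\left(\frac{5 \sqrt{2}}{4} \right)}}{5202} + \frac{2375 \log{\left(\frac{33}{4} \right)}}{10404} + \frac{5175 \log{\left(4 \right)}}{14161}.

Antiderivative: F(w) = \frac{- 260678 \left(2 w + 3\right) \log{\left(w - 2 \right)} - 186300 \left(2 w + 3\right) \log{\left(w + \frac{3}{2} \right)} - 116375 \left(2 w + 3\right) \log{\left(w^{2} + 2 \right)} - 45766 \sqrt{2} \left(2 w + 3\right) \operatorname{atan}{\left(\frac{\sqrt{2} w}{2} \right)} + 12852}{509796 \left(2 w + 3\right)}; value = - \frac{5175 \log{\left(\frac{9}{2} \right)}}{14161} - \frac{2375 \log{\left(11 \right)}}{10404} - \frac{451 \log{\left(2 \right)}}{882} - \frac{467 \sqrt{2} \operatorname{atan}{\left(\frac{3 \sqrt{2}}{2} \right)}}{5202} - \frac{1}{2856} + \frac{467 \sqrt{2} \operatorname{atan}{\left(\frac{5 \sqrt{2}}{4} \right)}}{5202} + \frac{2375 \log{\left(\frac{33}{4} \right)}}{10404} + \frac{5175 \log{\left(4 \right)}}{14161}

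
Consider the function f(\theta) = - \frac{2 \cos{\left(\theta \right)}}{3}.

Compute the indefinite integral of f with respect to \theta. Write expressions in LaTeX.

For F(\theta) to be correct the identity F'(\theta) - f(\theta) = 0 must hold.
Check: d/d\theta[- \frac{2 \sin{\left(\theta \right)}}{3}] = - \frac{2 \cos{\left(\theta \right)}}{3} = f(\theta).

F(\theta) = - \frac{2 \sin{\left(\theta \right)}}{3} + C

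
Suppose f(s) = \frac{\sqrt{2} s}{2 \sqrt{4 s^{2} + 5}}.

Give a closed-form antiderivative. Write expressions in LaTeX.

An antiderivative is F(s) = \frac{\sqrt{2} \sqrt{4 s^{2} + 5}}{8}.

The substitution u = 2 s^{2} + \frac{5}{2} works: f is exactly (dF/du)*(du/ds) for that inner function.
Check: d/ds[\frac{\sqrt{2} \sqrt{4 s^{2} + 5}}{8}] = \frac{\sqrt{2} s}{2 \sqrt{4 s^{2} + 5}} = f(s).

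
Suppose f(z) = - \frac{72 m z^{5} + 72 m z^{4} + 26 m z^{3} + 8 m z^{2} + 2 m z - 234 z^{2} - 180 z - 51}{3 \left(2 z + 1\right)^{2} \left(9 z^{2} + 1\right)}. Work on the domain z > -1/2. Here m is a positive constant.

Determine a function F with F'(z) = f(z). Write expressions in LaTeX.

An antiderivative is F(z) = - \frac{m z^{2}}{3} + 5 \operatorname{atan}{\left(3 z \right)} - \frac{1}{2 z + 1}.

Any candidate F(z) must reproduce f(z) exactly when differentiated.
Check: d/dz[- \frac{m z^{2}}{3} + 5 \operatorname{atan}{\left(3 z \right)} - \frac{1}{2 z + 1}] = \frac{- 72 m z^{5} - 72 m z^{4} - 26 m z^{3} - 8 m z^{2} - 2 m z + 234 z^{2} + 180 z + 51}{108 z^{4} + 108 z^{3} + 39 z^{2} + 12 z + 3}, which equals f(z).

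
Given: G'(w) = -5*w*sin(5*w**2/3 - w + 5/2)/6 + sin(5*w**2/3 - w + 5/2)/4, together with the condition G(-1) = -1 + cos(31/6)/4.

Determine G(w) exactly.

The substitution u = 5*w**2/3 - w + 5/2 works: G'(w) is exactly (dG/du)*(du/dw) for that inner function.
A general antiderivative is cos(5*w**2/3 - w + 5/2)/4 + C.
The condition gives C = -1 + cos(31/6)/4 - (cos(31/6)/4) = -1.
So G(w) = cos(5*w**2/3 - w + 5/2)/4 - 1.
Check: d/dw[cos(5*w**2/3 - w + 5/2)/4 - 1] = -5*w*sin(5*w**2/3 - w + 5/2)/6 + sin(5*w**2/3 - w + 5/2)/4 = G'(w).

G(w) = cos(5*w**2/3 - w + 5/2)/4 - 1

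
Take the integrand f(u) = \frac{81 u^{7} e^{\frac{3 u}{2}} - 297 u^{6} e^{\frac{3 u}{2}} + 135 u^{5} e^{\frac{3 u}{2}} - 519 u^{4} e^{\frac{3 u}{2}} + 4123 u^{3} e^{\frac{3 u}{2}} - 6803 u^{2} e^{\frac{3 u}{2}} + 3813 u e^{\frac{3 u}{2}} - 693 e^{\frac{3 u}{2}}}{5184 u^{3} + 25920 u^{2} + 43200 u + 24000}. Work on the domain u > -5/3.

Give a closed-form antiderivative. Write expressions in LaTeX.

An antiderivative F(u) passes only if d/du[F] lands on f(u) exactly.
Check: d/du[\frac{\left(3 u^{2} - 8 u + 3\right)^{3} e^{\frac{3 u}{2}}}{288 \left(3 u + 5\right)^{2}}] = \frac{81 u^{7} e^{\frac{3 u}{2}} - 297 u^{6} e^{\frac{3 u}{2}} + 135 u^{5} e^{\frac{3 u}{2}} - 519 u^{4} e^{\frac{3 u}{2}} + 4123 u^{3} e^{\frac{3 u}{2}} - 6803 u^{2} e^{\frac{3 u}{2}} + 3813 u e^{\frac{3 u}{2}} - 693 e^{\frac{3 u}{2}}}{5184 u^{3} + 25920 u^{2} + 43200 u + 24000} = f(u).

An antiderivative is F(u) = \frac{\left(3 u^{2} - 8 u + 3\right)^{3} e^{\frac{3 u}{2}}}{288 \left(3 u + 5\right)^{2}}.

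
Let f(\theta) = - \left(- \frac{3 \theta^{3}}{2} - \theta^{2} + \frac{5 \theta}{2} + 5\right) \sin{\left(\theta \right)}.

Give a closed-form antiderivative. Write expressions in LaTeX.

For F(\theta) to be correct the identity F'(\theta) - f(\theta) = 0 must hold.
Check: d/d\theta[- \frac{3 \theta^{3} \cos{\left(\theta \right)}}{2} + \frac{9 \theta^{2} \sin{\left(\theta \right)}}{2} - \theta^{2} \cos{\left(\theta \right)} + 2 \theta \sin{\left(\theta \right)} + \frac{23 \theta \cos{\left(\theta \right)}}{2} - \frac{23 \sin{\left(\theta \right)}}{2} + 7 \cos{\left(\theta \right)}] = \frac{3 \theta^{3} \sin{\left(\theta \right)}}{2} + \theta^{2} \sin{\left(\theta \right)} - \frac{5 \theta \sin{\left(\theta \right)}}{2} - 5 \sin{\left(\theta \right)}, which equals f(\theta).

An antiderivative is F(\theta) = - \frac{3 \theta^{3} \cos{\left(\theta \right)}}{2} + \frac{9 \theta^{2} \sin{\left(\theta \right)}}{2} - \theta^{2} \cos{\left(\theta \right)} + 2 \theta \sin{\left(\theta \right)} + \frac{23 \theta \cos{\left(\theta \right)}}{2} - \frac{23 \sin{\left(\theta \right)}}{2} + 7 \cos{\left(\theta \right)}.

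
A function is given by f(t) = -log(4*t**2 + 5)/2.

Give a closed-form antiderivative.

Whatever form F(t) takes, F'(t) = f(t) is non-negotiable.
Check: d/dt[-t*log(4*t**2 + 5)/2 + t - sqrt(5)*atan(2*sqrt(5)*t/5)/2] = -log(4*t**2 + 5)/2 = f(t).

An antiderivative is F(t) = -t*log(4*t**2 + 5)/2 + t - sqrt(5)*atan(2*sqrt(5)*t/5)/2.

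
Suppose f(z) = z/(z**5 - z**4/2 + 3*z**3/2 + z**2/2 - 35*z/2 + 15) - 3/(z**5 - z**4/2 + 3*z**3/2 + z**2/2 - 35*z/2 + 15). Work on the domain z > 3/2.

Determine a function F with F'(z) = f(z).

An antiderivative is F(z) = 2*(-1620*log(z - 3/2) + 3045*log(z - 1) - 725*log(z + 2) - 350*log(z**2 + 5) - 413*sqrt(5)*atan(sqrt(5)*z/5))/27405.

Factor the denominator ((z - 1)*(z + 2)*(2*z - 3)*(z**2 + 5)) and decompose: f = -2*(20*z + 59)/(783*(z**2 + 5)) - 48/(203*(2*z - 3)) - 10/(189*(z + 2)) + 2/(9*(z - 1)); each piece integrates to a log, atan, or power term.
Check: d/dz[2*(-1620*log(z - 3/2) + 3045*log(z - 1) - 725*log(z + 2) - 350*log(z**2 + 5) - 413*sqrt(5)*atan(sqrt(5)*z/5))/27405] = (2*z - 6)/(2*z**5 - z**4 + 3*z**3 + z**2 - 35*z + 30), which equals f(z).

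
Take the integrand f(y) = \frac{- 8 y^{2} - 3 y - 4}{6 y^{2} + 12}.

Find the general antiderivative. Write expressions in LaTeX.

Differentiate the proposed F(y) back; it has to land on f(y) exactly.
Check: d/dy[\frac{- 16 y - 3 \log{\left(y^{2} + 2 \right)} + 12 \sqrt{2} \operatorname{atan}{\left(\frac{\sqrt{2} y}{2} \right)}}{12}] = \frac{- 8 y^{2} - 3 y - 4}{6 y^{2} + 12} = f(y).

F(y) = \frac{- 16 y - 3 \log{\left(y^{2} + 2 \right)} + 12 \sqrt{2} \operatorname{atan}{\left(\frac{\sqrt{2} y}{2} \right)}}{12} + C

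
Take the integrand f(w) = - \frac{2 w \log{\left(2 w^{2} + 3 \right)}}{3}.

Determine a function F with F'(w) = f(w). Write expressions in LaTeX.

Since d/dw undoes antidifferentiation here, F'(w) = f(w) is required of F(w).
Check: d/dw[- \frac{w^{2} \log{\left(2 w^{2} + 3 \right)}}{3} + \frac{w^{2}}{3} - \frac{\log{\left(2 w^{2} + 3 \right)}}{2}] = - \frac{2 w \log{\left(2 w^{2} + 3 \right)}}{3} = f(w).

An antiderivative is F(w) = - \frac{w^{2} \log{\left(2 w^{2} + 3 \right)}}{3} + \frac{w^{2}}{3} - \frac{\log{\left(2 w^{2} + 3 \right)}}{2}.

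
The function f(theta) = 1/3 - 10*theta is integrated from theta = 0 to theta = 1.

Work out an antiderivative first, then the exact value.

Antiderivative: F(theta) = -5*theta**2 + theta/3; value = -14/3

A candidate is checked by its d/dtheta: the result must match f(theta).
F(theta) = -5*theta**2 + theta/3 is an antiderivative of f.
Check: d/dtheta[-5*theta**2 + theta/3] = 1/3 - 10*theta = f(theta).
F(1) = -14/3; F(0) = 0.
Integral = F(1) - F(0) = -14/3.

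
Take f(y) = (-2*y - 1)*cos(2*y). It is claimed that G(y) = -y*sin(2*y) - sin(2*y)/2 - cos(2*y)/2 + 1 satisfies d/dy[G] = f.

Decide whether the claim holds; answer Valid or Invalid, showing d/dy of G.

d/dy[G] = -2*y*cos(2*y) - cos(2*y)
This equals f(y) exactly, so the claim holds.

Valid - differentiating G returns exactly f.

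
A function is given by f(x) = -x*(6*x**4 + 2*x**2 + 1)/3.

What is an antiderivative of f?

Differentiate the proposed F(x) back; it has to land on f(x) exactly.
Check: d/dx[-x**6/3 - x**4/6 - x**2/6] = -2*x**5 - 2*x**3/3 - x/3, which equals f(x).

An antiderivative is F(x) = -x**6/3 - x**4/6 - x**2/6.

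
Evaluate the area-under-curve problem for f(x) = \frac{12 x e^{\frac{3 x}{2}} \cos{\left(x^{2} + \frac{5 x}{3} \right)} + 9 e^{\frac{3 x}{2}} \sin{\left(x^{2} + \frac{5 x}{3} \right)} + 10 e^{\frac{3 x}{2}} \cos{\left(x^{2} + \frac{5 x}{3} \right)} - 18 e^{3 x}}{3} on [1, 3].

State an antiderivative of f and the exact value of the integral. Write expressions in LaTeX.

Any candidate F(x) must reproduce f(x) exactly when differentiated.
F(x) = 2 e^{\frac{3 x}{2}} \sin{\left(x^{2} + \frac{5 x}{3} \right)} - 2 e^{3 x} is an antiderivative of f.
Check: d/dx[2 e^{\frac{3 x}{2}} \sin{\left(x^{2} + \frac{5 x}{3} \right)} - 2 e^{3 x}] = 4 x e^{\frac{3 x}{2}} \cos{\left(x^{2} + \frac{5 x}{3} \right)} + 3 e^{\frac{3 x}{2}} \sin{\left(x^{2} + \frac{5 x}{3} \right)} + \frac{10 e^{\frac{3 x}{2}} \cos{\left(x^{2} + \frac{5 x}{3} \right)}}{3} - 6 e^{3 x}, which equals f(x).
F(3) = - 2 e^{9} + 2 e^{\frac{9}{2}} \sin{\left(14 \right)}; F(1) = - 2 e^{3} + 2 e^{\frac{3}{2}} \sin{\left(\frac{8}{3} \right)}.
Integral = F(3) - F(1) = - 2 e^{9} - 2 e^{\frac{3}{2}} \sin{\left(\frac{8}{3} \right)} + 2 e^{3} + 2 e^{\frac{9}{2}} \sin{\left(14 \right)}.

Antiderivative: F(x) = 2 e^{\frac{3 x}{2}} \sin{\left(x^{2} + \frac{5 x}{3} \right)} - 2 e^{3 x}; value = - 2 e^{9} - 2 e^{\frac{3}{2}} \sin{\left(\frac{8}{3} \right)} + 2 e^{3} + 2 e^{\frac{9}{2}} \sin{\left(14 \right)}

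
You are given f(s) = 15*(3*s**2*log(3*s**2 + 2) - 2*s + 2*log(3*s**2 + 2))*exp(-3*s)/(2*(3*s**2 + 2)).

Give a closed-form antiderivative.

An antiderivative is F(s) = -5*exp(-3*s)*log(3*s**2 + 2)/2.

Recognize the product-rule pattern: f = u'v + uv' with u = -5*exp(-3*s)/2, v = log(3*s**2 + 2), so integration by parts undoes it.
Check: d/ds[-5*exp(-3*s)*log(3*s**2 + 2)/2] = (45*s**2*log(3*s**2 + 2) - 30*s + 30*log(3*s**2 + 2))/(6*s**2*exp(3*s) + 4*exp(3*s)), which equals f(s).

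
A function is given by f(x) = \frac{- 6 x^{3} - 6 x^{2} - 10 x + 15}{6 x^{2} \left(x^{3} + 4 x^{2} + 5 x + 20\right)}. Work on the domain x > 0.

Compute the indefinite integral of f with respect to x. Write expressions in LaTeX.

F(x) = - \frac{11 \log{\left(x \right)}}{96} + \frac{49 \log{\left(x + 4 \right)}}{288} - \frac{\log{\left(x^{2} + 5 \right)}}{36} - \frac{4 \sqrt{5} \operatorname{atan}{\left(\frac{\sqrt{5} x}{5} \right)}}{45} - \frac{1}{8 x} + C

Factor the denominator (6 x^{2} \left(x + 4\right) \left(x^{2} + 5\right)) and decompose: f = - \frac{x + 8}{18 \left(x^{2} + 5\right)} + \frac{49}{288 \left(x + 4\right)} - \frac{11}{96 x} + \frac{1}{8 x^{2}}; each piece integrates to a log, atan, or power term.
Check: d/dx[- \frac{11 \log{\left(x \right)}}{96} + \frac{49 \log{\left(x + 4 \right)}}{288} - \frac{\log{\left(x^{2} + 5 \right)}}{36} - \frac{4 \sqrt{5} \operatorname{atan}{\left(\frac{\sqrt{5} x}{5} \right)}}{45} - \frac{1}{8 x}] = \frac{- 6 x^{3} - 6 x^{2} - 10 x + 15}{6 x^{5} + 24 x^{4} + 30 x^{3} + 120 x^{2}}, which equals f(x).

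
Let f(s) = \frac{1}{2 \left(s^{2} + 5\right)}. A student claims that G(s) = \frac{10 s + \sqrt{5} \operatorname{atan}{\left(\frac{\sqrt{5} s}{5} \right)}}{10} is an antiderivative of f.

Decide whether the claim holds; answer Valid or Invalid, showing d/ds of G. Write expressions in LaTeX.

d/ds[G] = \frac{2 s^{2} + 11}{2 s^{2} + 10}
d/ds[G] - f(s) = 1 != 0.

Invalid: d/ds[G] - f = 1, which is not 0.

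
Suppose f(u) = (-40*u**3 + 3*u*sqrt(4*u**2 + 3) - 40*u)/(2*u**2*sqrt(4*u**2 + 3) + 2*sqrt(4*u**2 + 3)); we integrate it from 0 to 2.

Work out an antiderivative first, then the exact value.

Antiderivative: F(u) = -5*sqrt(4*u**2 + 3) + 3*log(3*u**2 + 3)/4; value = -5*sqrt(19) - 3*log(3)/4 + 3*log(15)/4 + 5*sqrt(3)

Since d/du undoes antidifferentiation here, F'(u) = f(u) is required of F(u).
F(u) = -5*sqrt(4*u**2 + 3) + 3*log(3*u**2 + 3)/4 is an antiderivative of f.
Check: d/du[-5*sqrt(4*u**2 + 3) + 3*log(3*u**2 + 3)/4] = (-40*u**3 + 3*u*sqrt(4*u**2 + 3) - 40*u)/(2*u**2*sqrt(4*u**2 + 3) + 2*sqrt(4*u**2 + 3)) = f(u).
F(2) = -5*sqrt(19) + 3*log(15)/4; F(0) = -5*sqrt(3) + 3*log(3)/4.
Integral = F(2) - F(0) = -5*sqrt(19) - 3*log(3)/4 + 3*log(15)/4 + 5*sqrt(3).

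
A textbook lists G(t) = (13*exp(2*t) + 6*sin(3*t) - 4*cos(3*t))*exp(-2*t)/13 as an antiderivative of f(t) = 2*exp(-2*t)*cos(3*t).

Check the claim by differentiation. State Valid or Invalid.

d/dt[G] = 2*exp(-2*t)*cos(3*t)
This equals f(t) exactly, so the claim holds.

Valid - differentiating G returns exactly f.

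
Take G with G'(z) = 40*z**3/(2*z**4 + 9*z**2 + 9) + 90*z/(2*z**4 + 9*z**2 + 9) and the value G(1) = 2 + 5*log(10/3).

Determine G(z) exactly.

G(z) = 5*log(z**4/3 + 3*z**2/2 + 3/2) + 2

G'(z) matches the chain-rule pattern g'(h)*h' with inner function h(z) = z**4/3 + 3*z**2/2 + 3/2; substituting u = h(z) collapses the integral.
A general antiderivative is 5*log(z**4/3 + 3*z**2/2 + 3/2) + C.
The condition gives C = 2 + 5*log(10/3) - (5*log(10/3)) = 2.
So G(z) = 5*log(z**4/3 + 3*z**2/2 + 3/2) + 2.
Check: d/dz[5*log(z**4/3 + 3*z**2/2 + 3/2) + 2] = (40*z**3 + 90*z)/(2*z**4 + 9*z**2 + 9), which equals G'(z).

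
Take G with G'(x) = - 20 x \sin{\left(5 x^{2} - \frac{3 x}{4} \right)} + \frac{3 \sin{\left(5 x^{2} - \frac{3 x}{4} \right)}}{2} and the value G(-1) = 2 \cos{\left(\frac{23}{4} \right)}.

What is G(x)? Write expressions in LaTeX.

G(x) = 2 \cos{\left(5 x^{2} - \frac{3 x}{4} \right)}

The substitution u = 5 x^{2} - \frac{3 x}{4} works: G'(x) is exactly (dG/du)*(du/dx) for that inner function.
A general antiderivative is 2 \cos{\left(5 x^{2} - \frac{3 x}{4} \right)} + C.
The condition gives C = 2 \cos{\left(\frac{23}{4} \right)} - (2 \cos{\left(\frac{23}{4} \right)}) = 0.
So G(x) = 2 \cos{\left(5 x^{2} - \frac{3 x}{4} \right)}.
Check: d/dx[2 \cos{\left(5 x^{2} - \frac{3 x}{4} \right)}] = - 20 x \sin{\left(5 x^{2} - \frac{3 x}{4} \right)} + \frac{3 \sin{\left(5 x^{2} - \frac{3 x}{4} \right)}}{2} = G'(x).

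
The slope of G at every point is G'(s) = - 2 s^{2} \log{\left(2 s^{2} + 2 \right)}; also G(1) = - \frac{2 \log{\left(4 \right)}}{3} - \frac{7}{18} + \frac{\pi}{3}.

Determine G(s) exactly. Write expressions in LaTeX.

G(s) = - \frac{2 s^{3} \log{\left(2 s^{2} + 2 \right)}}{3} + \frac{4 s^{3}}{9} - \frac{4 s}{3} + \frac{4 \operatorname{atan}{\left(s \right)}}{3} + \frac{1}{2}

Any candidate G(s) must reproduce the stated G'(s) exactly.
A general antiderivative is - \frac{2 s^{3} \log{\left(2 s^{2} + 2 \right)}}{3} + \frac{4 s^{3}}{9} - \frac{4 s}{3} + \frac{4 \operatorname{atan}{\left(s \right)}}{3} + C.
The condition gives C = - \frac{2 \log{\left(4 \right)}}{3} - \frac{7}{18} + \frac{\pi}{3} - (- \frac{2 \log{\left(4 \right)}}{3} - \frac{8}{9} + \frac{\pi}{3}) = \frac{1}{2}.
So G(s) = - \frac{2 s^{3} \log{\left(2 s^{2} + 2 \right)}}{3} + \frac{4 s^{3}}{9} - \frac{4 s}{3} + \frac{4 \operatorname{atan}{\left(s \right)}}{3} + \frac{1}{2}.
Check: d/ds[- \frac{2 s^{3} \log{\left(2 s^{2} + 2 \right)}}{3} + \frac{4 s^{3}}{9} - \frac{4 s}{3} + \frac{4 \operatorname{atan}{\left(s \right)}}{3} + \frac{1}{2}] = - 2 s^{2} \log{\left(s^{2} + 1 \right)} - 2 s^{2} \log{\left(2 \right)}, which equals G'(s).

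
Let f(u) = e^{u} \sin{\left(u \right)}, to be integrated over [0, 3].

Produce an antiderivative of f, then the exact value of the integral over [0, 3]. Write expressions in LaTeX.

Check any antiderivative F(u) by computing F'(u) and comparing it with f(u).
F(u) = - \frac{\left(- \sin{\left(u \right)} + \cos{\left(u \right)}\right) e^{u}}{2} is an antiderivative of f.
Check: d/du[- \frac{\left(- \sin{\left(u \right)} + \cos{\left(u \right)}\right) e^{u}}{2}] = e^{u} \sin{\left(u \right)} = f(u).
F(3) = \frac{e^{3} \sin{\left(3 \right)}}{2} - \frac{e^{3} \cos{\left(3 \right)}}{2}; F(0) = - \frac{1}{2}.
Integral = F(3) - F(0) = \frac{1}{2} + \frac{e^{3} \sin{\left(3 \right)}}{2} - \frac{e^{3} \cos{\left(3 \right)}}{2}.

Antiderivative: F(u) = - \frac{\left(- \sin{\left(u \right)} + \cos{\left(u \right)}\right) e^{u}}{2}; value = \frac{1}{2} + \frac{e^{3} \sin{\left(3 \right)}}{2} - \frac{e^{3} \cos{\left(3 \right)}}{2}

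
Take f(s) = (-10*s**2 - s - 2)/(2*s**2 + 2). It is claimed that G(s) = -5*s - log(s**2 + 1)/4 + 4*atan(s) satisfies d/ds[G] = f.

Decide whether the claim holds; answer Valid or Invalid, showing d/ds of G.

d/ds[G] = (-10*s**2 - s - 2)/(2*s**2 + 2)
This equals f(s) exactly, so the claim holds.

Valid - differentiating G returns exactly f.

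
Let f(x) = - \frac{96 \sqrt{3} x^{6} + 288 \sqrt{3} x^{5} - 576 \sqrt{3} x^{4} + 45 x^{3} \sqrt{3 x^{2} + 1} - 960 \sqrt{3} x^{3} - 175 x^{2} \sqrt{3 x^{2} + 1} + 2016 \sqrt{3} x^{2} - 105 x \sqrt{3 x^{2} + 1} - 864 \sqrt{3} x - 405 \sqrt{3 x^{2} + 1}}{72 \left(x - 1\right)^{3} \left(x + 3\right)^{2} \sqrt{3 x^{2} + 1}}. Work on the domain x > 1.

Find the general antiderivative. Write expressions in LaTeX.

F(x) = \frac{- 20 x - 32 \sqrt{3} \left(x - 1\right)^{2} \left(x + 3\right) \sqrt{3 x^{2} + 1} + 45 \left(x - 1\right)^{2} - 60}{72 \left(x - 1\right)^{2} \left(x + 3\right)} + C

Check any antiderivative F(x) by computing F'(x) and comparing it with f(x).
Check: d/dx[\frac{- 20 x - 32 \sqrt{3} \left(x - 1\right)^{2} \left(x + 3\right) \sqrt{3 x^{2} + 1} + 45 \left(x - 1\right)^{2} - 60}{72 \left(x - 1\right)^{2} \left(x + 3\right)}] = \frac{- 96 \sqrt{3} x^{6} - 288 \sqrt{3} x^{5} + 576 \sqrt{3} x^{4} - 45 x^{3} \sqrt{3 x^{2} + 1} + 960 \sqrt{3} x^{3} + 175 x^{2} \sqrt{3 x^{2} + 1} - 2016 \sqrt{3} x^{2} + 105 x \sqrt{3 x^{2} + 1} + 864 \sqrt{3} x + 405 \sqrt{3 x^{2} + 1}}{72 x^{5} \sqrt{3 x^{2} + 1} + 216 x^{4} \sqrt{3 x^{2} + 1} - 432 x^{3} \sqrt{3 x^{2} + 1} - 720 x^{2} \sqrt{3 x^{2} + 1} + 1512 x \sqrt{3 x^{2} + 1} - 648 \sqrt{3 x^{2} + 1}}, which equals f(x).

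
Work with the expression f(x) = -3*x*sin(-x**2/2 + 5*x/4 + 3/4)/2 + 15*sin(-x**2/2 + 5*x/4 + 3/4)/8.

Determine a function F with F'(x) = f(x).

An antiderivative is F(x) = -3*cos(-x**2/2 + 5*x/4 + 3/4)/2.

The substitution u = -x**2/2 + 5*x/4 + 3/4 works: f is exactly (dF/du)*(du/dx) for that inner function.
Check: d/dx[-3*cos(-x**2/2 + 5*x/4 + 3/4)/2] = -3*x*sin(-x**2/2 + 5*x/4 + 3/4)/2 + 15*sin(-x**2/2 + 5*x/4 + 3/4)/8 = f(x).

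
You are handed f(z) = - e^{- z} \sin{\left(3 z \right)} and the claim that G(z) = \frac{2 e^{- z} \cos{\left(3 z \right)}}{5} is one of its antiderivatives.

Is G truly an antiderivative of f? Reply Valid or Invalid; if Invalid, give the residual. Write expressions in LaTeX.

d/dz[G] = \frac{\left(- 6 \sin{\left(3 z \right)} - 2 \cos{\left(3 z \right)}\right) e^{- z}}{5}
d/dz[G] - f(z) = \frac{\left(- \sin{\left(3 z \right)} - 2 \cos{\left(3 z \right)}\right) e^{- z}}{5} != 0.

Invalid: d/dz[G] - f = \frac{\left(- \sin{\left(3 z \right)} - 2 \cos{\left(3 z \right)}\right) e^{- z}}{5}, which is not 0.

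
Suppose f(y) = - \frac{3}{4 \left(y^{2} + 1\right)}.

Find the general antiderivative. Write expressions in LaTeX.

F(y) = - \frac{3 \operatorname{atan}{\left(y \right)}}{4} + C

Since d/dy undoes antidifferentiation here, F'(y) = f(y) is required of F(y).
Check: d/dy[- \frac{3 \operatorname{atan}{\left(y \right)}}{4}] = - \frac{3}{4 y^{2} + 4}, which equals f(y).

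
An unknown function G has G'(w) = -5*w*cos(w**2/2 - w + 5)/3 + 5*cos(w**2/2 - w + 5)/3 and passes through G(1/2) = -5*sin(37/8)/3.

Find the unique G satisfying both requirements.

G(w) = -5*sin(w**2/2 - w + 5)/3

G'(w) matches the chain-rule pattern g'(h)*h' with inner function h(w) = w**2/2 - w + 5; substituting u = h(w) collapses the integral.
A general antiderivative is -5*sin(w**2/2 - w + 5)/3 + C.
The condition gives C = -5*sin(37/8)/3 - (-5*sin(37/8)/3) = 0.
So G(w) = -5*sin(w**2/2 - w + 5)/3.
Check: d/dw[-5*sin(w**2/2 - w + 5)/3] = -5*w*cos(w**2/2 - w + 5)/3 + 5*cos(w**2/2 - w + 5)/3 = G'(w).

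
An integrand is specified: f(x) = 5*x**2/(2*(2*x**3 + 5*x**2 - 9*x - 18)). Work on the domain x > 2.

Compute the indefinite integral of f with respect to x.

Factor the denominator (2*(x - 2)*(x + 3)*(2*x + 3)) and decompose: f = -15/(14*(2*x + 3)) + 3/(2*(x + 3)) + 2/(7*(x - 2)); each piece integrates to a log, atan, or power term.
Check: d/dx[2*log(x - 2)/7 - 15*log(x + 3/2)/28 + 3*log(x + 3)/2] = 5*x**2/(4*x**3 + 10*x**2 - 18*x - 36), which equals f(x).

F(x) = 2*log(x - 2)/7 - 15*log(x + 3/2)/28 + 3*log(x + 3)/2 + C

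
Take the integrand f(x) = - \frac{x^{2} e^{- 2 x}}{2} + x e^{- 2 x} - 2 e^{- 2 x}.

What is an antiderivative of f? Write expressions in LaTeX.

An antiderivative is F(x) = \frac{\left(2 x^{2} - 2 x + 7\right) e^{- 2 x}}{8}.

Recognize the product-rule pattern: f = u'v + uv' with u = \frac{x^{2}}{4} - \frac{x}{4} + \frac{7}{8}, v = e^{- 2 x}, so integration by parts undoes it.
Check: d/dx[\frac{\left(2 x^{2} - 2 x + 7\right) e^{- 2 x}}{8}] = \frac{\left(- x^{2} + 2 x - 4\right) e^{- 2 x}}{2}, which equals f(x).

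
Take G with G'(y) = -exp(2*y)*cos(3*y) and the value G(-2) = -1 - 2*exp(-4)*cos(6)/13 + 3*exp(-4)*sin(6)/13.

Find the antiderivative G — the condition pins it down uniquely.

G(y) = -3*exp(2*y)*sin(3*y)/13 - 2*exp(2*y)*cos(3*y)/13 - 1

Whatever form G(y) takes, its d/dy must return the stated G'(y).
A general antiderivative is -3*exp(2*y)*sin(3*y)/13 - 2*exp(2*y)*cos(3*y)/13 + C.
The condition gives C = -1 - 2*exp(-4)*cos(6)/13 + 3*exp(-4)*sin(6)/13 - (-2*exp(-4)*cos(6)/13 + 3*exp(-4)*sin(6)/13) = -1.
So G(y) = -3*exp(2*y)*sin(3*y)/13 - 2*exp(2*y)*cos(3*y)/13 - 1.
Check: d/dy[-3*exp(2*y)*sin(3*y)/13 - 2*exp(2*y)*cos(3*y)/13 - 1] = -exp(2*y)*cos(3*y) = G'(y).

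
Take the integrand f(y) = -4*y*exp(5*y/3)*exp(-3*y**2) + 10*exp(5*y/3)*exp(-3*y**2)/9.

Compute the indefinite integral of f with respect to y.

F(y) = 2*exp(5*y/3)*exp(-3*y**2)/3 + C

The substitution u = -3*y**2 + 5*y/3 works: f is exactly (dF/du)*(du/dy) for that inner function.
Check: d/dy[2*exp(5*y/3)*exp(-3*y**2)/3] = (-36*y*exp(5*y/3) + 10*exp(5*y/3))*exp(-3*y**2)/9, which equals f(y).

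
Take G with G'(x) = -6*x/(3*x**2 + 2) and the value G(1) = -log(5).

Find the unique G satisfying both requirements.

G(x) = -log(3*x**2 + 2)

G'(x) matches the chain-rule pattern g'(h)*h' with inner function h(x) = 3*x**2 + 2; substituting u = h(x) collapses the integral.
A general antiderivative is -log(3*x**2 + 2) + C.
The condition gives C = -log(5) - (-log(5)) = 0.
So G(x) = -log(3*x**2 + 2).
Check: d/dx[-log(3*x**2 + 2)] = -6*x/(3*x**2 + 2) = G'(x).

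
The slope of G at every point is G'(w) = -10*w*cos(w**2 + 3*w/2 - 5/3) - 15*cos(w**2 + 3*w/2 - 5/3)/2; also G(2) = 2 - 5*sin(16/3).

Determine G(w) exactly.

G(w) = 2 - 5*sin(w**2 + 3*w/2 - 5/3)

G'(w) matches the chain-rule pattern g'(h)*h' with inner function h(w) = w**2 + 3*w/2 - 5/3; substituting u = h(w) collapses the integral.
A general antiderivative is -5*sin(w**2 + 3*w/2 - 5/3) + C.
The condition gives C = 2 - 5*sin(16/3) - (-5*sin(16/3)) = 2.
So G(w) = 2 - 5*sin(w**2 + 3*w/2 - 5/3).
Check: d/dw[2 - 5*sin(w**2 + 3*w/2 - 5/3)] = -10*w*cos(w**2 + 3*w/2 - 5/3) - 15*cos(w**2 + 3*w/2 - 5/3)/2 = G'(w).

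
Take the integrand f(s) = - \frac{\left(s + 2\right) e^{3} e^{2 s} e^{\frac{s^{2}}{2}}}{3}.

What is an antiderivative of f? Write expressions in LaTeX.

f matches the chain-rule pattern g'(h)*h' with inner function h(s) = \frac{s^{2}}{2} + 2 s + 3; substituting u = h(s) collapses the integral.
Check: d/ds[- \frac{e^{\frac{s^{2}}{2} + 2 s + 3}}{3}] = - \frac{s e^{3} e^{2 s} e^{\frac{s^{2}}{2}}}{3} - \frac{2 e^{3} e^{2 s} e^{\frac{s^{2}}{2}}}{3}, which equals f(s).

An antiderivative is F(s) = - \frac{e^{\frac{s^{2}}{2} + 2 s + 3}}{3}.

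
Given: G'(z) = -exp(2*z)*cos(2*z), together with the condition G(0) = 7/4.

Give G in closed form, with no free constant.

Since d/dz undoes antidifferentiation here, G(z) must give back the stated G'(z).
A general antiderivative is -exp(2*z)*sin(2*z)/4 - exp(2*z)*cos(2*z)/4 + C.
The condition gives C = 7/4 - (-1/4) = 2.
So G(z) = (-exp(2*z)*sin(2*z) - exp(2*z)*cos(2*z) + 8)/4.
Check: d/dz[(-exp(2*z)*sin(2*z) - exp(2*z)*cos(2*z) + 8)/4] = -exp(2*z)*cos(2*z) = G'(z).

G(z) = (-exp(2*z)*sin(2*z) - exp(2*z)*cos(2*z) + 8)/4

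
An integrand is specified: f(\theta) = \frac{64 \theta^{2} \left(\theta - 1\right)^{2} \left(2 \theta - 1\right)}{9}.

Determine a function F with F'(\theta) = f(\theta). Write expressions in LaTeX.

The substitution u = - \frac{4 \theta^{2}}{3} + \frac{4 \theta}{3} works: f is exactly (dF/du)*(du/d\theta) for that inner function.
Check: d/d\theta[\frac{64 \theta^{6}}{27} - \frac{64 \theta^{5}}{9} + \frac{64 \theta^{4}}{9} - \frac{64 \theta^{3}}{27}] = \frac{128 \theta^{5}}{9} - \frac{320 \theta^{4}}{9} + \frac{256 \theta^{3}}{9} - \frac{64 \theta^{2}}{9}, which equals f(\theta).

An antiderivative is F(\theta) = \frac{64 \theta^{6}}{27} - \frac{64 \theta^{5}}{9} + \frac{64 \theta^{4}}{9} - \frac{64 \theta^{3}}{27}.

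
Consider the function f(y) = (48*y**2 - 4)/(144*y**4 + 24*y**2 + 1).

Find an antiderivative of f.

f has the shape u'v + uv' for u = -4*y/3 and v = 1/(4*y**2 + 1/3) — it is the derivative of the product u*v.
Check: d/dy[-4*y/(12*y**2 + 1)] = (48*y**2 - 4)/(144*y**4 + 24*y**2 + 1) = f(y).

An antiderivative is F(y) = -4*y/(12*y**2 + 1).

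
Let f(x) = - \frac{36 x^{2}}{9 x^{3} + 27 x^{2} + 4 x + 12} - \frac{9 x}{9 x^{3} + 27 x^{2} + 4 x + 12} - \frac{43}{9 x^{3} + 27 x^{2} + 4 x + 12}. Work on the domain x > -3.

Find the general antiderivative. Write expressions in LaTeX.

F(x) = - \frac{8 \log{\left(2 x + 6 \right)} + 3 \operatorname{atan}{\left(\frac{3 x}{2} \right)}}{2} + C

Integrate term by term and add the pieces.
Check: d/dx[- \frac{8 \log{\left(2 x + 6 \right)} + 3 \operatorname{atan}{\left(\frac{3 x}{2} \right)}}{2}] = \frac{- 36 x^{2} - 9 x - 43}{9 x^{3} + 27 x^{2} + 4 x + 12}, which equals f(x).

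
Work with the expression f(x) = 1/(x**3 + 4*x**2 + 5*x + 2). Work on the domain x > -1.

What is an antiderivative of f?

An antiderivative is F(x) = (-x*log(x + 1) + x*log(x + 2) - log(x + 1) + log(x + 2) - 1)/(x + 1).

Factor the denominator ((x + 1)**2*(x + 2)) and decompose: f = 1/(x + 2) - 1/(x + 1) + (x + 1)**(-2); each piece integrates to a log, atan, or power term.
Check: d/dx[(-x*log(x + 1) + x*log(x + 2) - log(x + 1) + log(x + 2) - 1)/(x + 1)] = 1/(x**3 + 4*x**2 + 5*x + 2) = f(x).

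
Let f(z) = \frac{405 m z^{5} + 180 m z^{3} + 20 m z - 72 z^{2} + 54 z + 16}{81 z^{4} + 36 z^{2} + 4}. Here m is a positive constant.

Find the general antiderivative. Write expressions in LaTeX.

Differentiate the proposed F(z) back; it has to land on f(z) exactly.
Check: d/dz[\frac{5 m z^{2}}{2} + \frac{4 z}{\frac{9 z^{2}}{2} + 1} - \frac{1}{3 z^{2} + \frac{2}{3}}] = \frac{405 m z^{5} + 180 m z^{3} + 20 m z - 72 z^{2} + 54 z + 16}{81 z^{4} + 36 z^{2} + 4} = f(z).

F(z) = \frac{5 m z^{2}}{2} + \frac{4 z}{\frac{9 z^{2}}{2} + 1} - \frac{1}{3 z^{2} + \frac{2}{3}} + C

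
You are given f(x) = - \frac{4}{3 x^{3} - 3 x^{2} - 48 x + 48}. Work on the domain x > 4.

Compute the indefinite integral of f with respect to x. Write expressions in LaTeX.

F(x) = - \frac{\log{\left(x - 4 \right)}}{18} + \frac{4 \log{\left(x - 1 \right)}}{45} - \frac{\log{\left(x + 4 \right)}}{30} + C

The denominator factors as 3 \left(x - 4\right) \left(x - 1\right) \left(x + 4\right); partial fractions split f into directly integrable pieces: - \frac{1}{30 \left(x + 4\right)} + \frac{4}{45 \left(x - 1\right)} - \frac{1}{18 \left(x - 4\right)}.
Check: d/dx[- \frac{\log{\left(x - 4 \right)}}{18} + \frac{4 \log{\left(x - 1 \right)}}{45} - \frac{\log{\left(x + 4 \right)}}{30}] = - \frac{4}{3 x^{3} - 3 x^{2} - 48 x + 48} = f(x).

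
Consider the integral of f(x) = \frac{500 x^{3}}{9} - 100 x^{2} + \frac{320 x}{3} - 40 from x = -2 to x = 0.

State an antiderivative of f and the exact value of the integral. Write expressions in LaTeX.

Antiderivative: F(x) = \frac{5 \left(- 5 x^{2} + 6 x - 6\right)^{2}}{9}; value = - \frac{7040}{9}

The substitution u = - \frac{5 x^{2}}{3} + 2 x - 2 works: f is exactly (dF/du)*(du/dx) for that inner function.
F(x) = \frac{5 \left(- 5 x^{2} + 6 x - 6\right)^{2}}{9} is an antiderivative of f.
Check: d/dx[\frac{5 \left(- 5 x^{2} + 6 x - 6\right)^{2}}{9}] = \frac{500 x^{3}}{9} - 100 x^{2} + \frac{320 x}{3} - 40 = f(x).
F(0) = 20; F(-2) = \frac{7220}{9}.
Integral = F(0) - F(-2) = - \frac{7040}{9}.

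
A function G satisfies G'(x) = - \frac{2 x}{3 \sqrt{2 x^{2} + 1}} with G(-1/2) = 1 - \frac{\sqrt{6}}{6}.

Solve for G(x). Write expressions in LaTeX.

The substitution u = 2 x^{2} + 1 works: G'(x) is exactly (dG/du)*(du/dx) for that inner function.
A general antiderivative is - \frac{\sqrt{2 x^{2} + 1}}{3} + C.
The condition gives C = 1 - \frac{\sqrt{6}}{6} - (- \frac{\sqrt{6}}{6}) = 1.
So G(x) = 1 - \frac{\sqrt{2 x^{2} + 1}}{3}.
Check: d/dx[1 - \frac{\sqrt{2 x^{2} + 1}}{3}] = - \frac{2 x}{3 \sqrt{2 x^{2} + 1}} = G'(x).

G(x) = 1 - \frac{\sqrt{2 x^{2} + 1}}{3}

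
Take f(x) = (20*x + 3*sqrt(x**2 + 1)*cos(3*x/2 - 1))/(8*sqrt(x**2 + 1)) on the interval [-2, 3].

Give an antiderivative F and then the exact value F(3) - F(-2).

For F(x) to be correct the identity F'(x) - f(x) = 0 must hold.
F(x) = (10*sqrt(x**2 + 1) + sin(3*x/2 - 1))/4 is an antiderivative of f.
Check: d/dx[(10*sqrt(x**2 + 1) + sin(3*x/2 - 1))/4] = (20*x + 3*sqrt(x**2 + 1)*cos(3*x/2 - 1))/(8*sqrt(x**2 + 1)) = f(x).
F(3) = sin(7/2)/4 + 5*sqrt(10)/2; F(-2) = -sin(4)/4 + 5*sqrt(5)/2.
Integral = F(3) - F(-2) = -5*sqrt(5)/2 + sin(4)/4 + sin(7/2)/4 + 5*sqrt(10)/2.

Antiderivative: F(x) = (10*sqrt(x**2 + 1) + sin(3*x/2 - 1))/4; value = -5*sqrt(5)/2 + sin(4)/4 + sin(7/2)/4 + 5*sqrt(10)/2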